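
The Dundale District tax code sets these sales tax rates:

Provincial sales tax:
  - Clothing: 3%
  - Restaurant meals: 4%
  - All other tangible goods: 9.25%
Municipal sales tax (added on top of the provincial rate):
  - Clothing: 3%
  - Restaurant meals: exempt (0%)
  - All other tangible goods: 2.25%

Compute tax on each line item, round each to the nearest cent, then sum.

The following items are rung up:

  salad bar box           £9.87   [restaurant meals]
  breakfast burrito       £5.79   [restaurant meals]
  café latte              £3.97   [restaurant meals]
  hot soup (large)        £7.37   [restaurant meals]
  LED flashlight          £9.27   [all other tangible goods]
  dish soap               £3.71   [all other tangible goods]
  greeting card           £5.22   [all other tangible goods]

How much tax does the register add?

Salad bar box £9.87: restaurant meals → 4% + 0% municipal = 4% → £0.39
Breakfast burrito £5.79: restaurant meals → 4% + 0% municipal = 4% → £0.23
Café latte £3.97: restaurant meals → 4% + 0% municipal = 4% → £0.16
Hot soup (large) £7.37: restaurant meals → 4% + 0% municipal = 4% → £0.29
LED flashlight £9.27: all other tangible goods → 9.25% + 2.25% municipal = 11.5% → £1.07
Dish soap £3.71: all other tangible goods → 9.25% + 2.25% municipal = 11.5% → £0.43
Greeting card £5.22: all other tangible goods → 9.25% + 2.25% municipal = 11.5% → £0.60
Total tax = £0.39 + £0.23 + £0.16 + £0.29 + £1.07 + £0.43 + £0.60 = £3.17

£3.17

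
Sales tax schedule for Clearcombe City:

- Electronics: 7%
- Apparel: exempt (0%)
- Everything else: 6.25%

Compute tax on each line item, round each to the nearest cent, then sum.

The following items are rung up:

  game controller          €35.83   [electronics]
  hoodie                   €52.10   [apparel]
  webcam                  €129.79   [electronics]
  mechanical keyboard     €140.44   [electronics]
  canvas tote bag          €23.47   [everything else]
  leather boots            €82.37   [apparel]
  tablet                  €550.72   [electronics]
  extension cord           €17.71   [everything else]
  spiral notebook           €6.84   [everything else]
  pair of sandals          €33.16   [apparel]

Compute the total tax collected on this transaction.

Game controller €35.83: electronics → 7% → €2.51
Hoodie €52.10: apparel → 0% → €0.00
Webcam €129.79: electronics → 7% → €9.09
Mechanical keyboard €140.44: electronics → 7% → €9.83
Canvas tote bag €23.47: everything else → 6.25% → €1.47
Leather boots €82.37: apparel → 0% → €0.00
Tablet €550.72: electronics → 7% → €38.55
Extension cord €17.71: everything else → 6.25% → €1.11
Spiral notebook €6.84: everything else → 6.25% → €0.43
Pair of sandals €33.16: apparel → 0% → €0.00
Total tax = €2.51 + €9.09 + €9.83 + €1.47 + €38.55 + €1.11 + €0.43 = €62.99

€62.99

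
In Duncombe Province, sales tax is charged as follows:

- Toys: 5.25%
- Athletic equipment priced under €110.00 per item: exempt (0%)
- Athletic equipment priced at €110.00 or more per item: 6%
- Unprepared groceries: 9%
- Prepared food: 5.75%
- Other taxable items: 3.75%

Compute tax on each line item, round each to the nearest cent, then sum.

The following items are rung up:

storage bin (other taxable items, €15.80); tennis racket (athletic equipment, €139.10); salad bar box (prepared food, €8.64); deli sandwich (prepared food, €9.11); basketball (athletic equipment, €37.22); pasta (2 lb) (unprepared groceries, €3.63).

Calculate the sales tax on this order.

€10.29

Storage bin €15.80: other taxable items → 3.75% → €0.59
Tennis racket €139.10: athletic equipment, €110.00 or more → 6% → €8.35
Salad bar box €8.64: prepared food → 5.75% → €0.50
Deli sandwich €9.11: prepared food → 5.75% → €0.52
Basketball €37.22: athletic equipment, under €110.00 → 0% → €0.00
Pasta (2 lb) €3.63: unprepared groceries → 9% → €0.33
Total tax = €0.59 + €8.35 + €0.50 + €0.52 + €0.33 = €10.29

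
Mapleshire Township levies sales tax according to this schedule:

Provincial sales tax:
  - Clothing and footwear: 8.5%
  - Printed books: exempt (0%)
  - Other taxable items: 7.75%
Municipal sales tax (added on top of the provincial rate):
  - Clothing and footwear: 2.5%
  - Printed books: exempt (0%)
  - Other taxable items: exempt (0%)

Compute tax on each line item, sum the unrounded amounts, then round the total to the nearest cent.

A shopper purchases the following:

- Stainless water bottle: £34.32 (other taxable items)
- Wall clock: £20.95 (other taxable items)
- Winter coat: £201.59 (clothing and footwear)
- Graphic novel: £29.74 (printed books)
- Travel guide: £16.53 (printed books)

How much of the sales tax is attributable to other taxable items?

£4.28

Stainless water bottle £34.32: other taxable items → 7.75% + 0% municipal = 7.75% → £2.6598
Wall clock £20.95: other taxable items → 7.75% + 0% municipal = 7.75% → £1.623625
Tax on other taxable items: unrounded sum = £4.283425 → £4.28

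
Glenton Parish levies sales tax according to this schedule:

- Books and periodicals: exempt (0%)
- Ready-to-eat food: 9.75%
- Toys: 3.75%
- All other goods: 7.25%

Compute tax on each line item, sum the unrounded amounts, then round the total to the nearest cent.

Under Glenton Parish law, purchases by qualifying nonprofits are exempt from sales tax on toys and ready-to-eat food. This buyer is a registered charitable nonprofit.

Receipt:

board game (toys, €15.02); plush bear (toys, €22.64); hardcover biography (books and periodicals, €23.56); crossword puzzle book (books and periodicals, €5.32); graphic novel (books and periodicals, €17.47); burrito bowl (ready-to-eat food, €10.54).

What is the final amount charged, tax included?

€94.55

Board game €15.02: toys, buyer-exempt → 0% → €0.00
Plush bear €22.64: toys, buyer-exempt → 0% → €0.00
Hardcover biography €23.56: books and periodicals → 0% → €0.00
Crossword puzzle book €5.32: books and periodicals → 0% → €0.00
Graphic novel €17.47: books and periodicals → 0% → €0.00
Burrito bowl €10.54: ready-to-eat food, buyer-exempt → 0% → €0.00
Subtotal = €94.55; unrounded tax = €0.00 → €0.00; total due = €94.55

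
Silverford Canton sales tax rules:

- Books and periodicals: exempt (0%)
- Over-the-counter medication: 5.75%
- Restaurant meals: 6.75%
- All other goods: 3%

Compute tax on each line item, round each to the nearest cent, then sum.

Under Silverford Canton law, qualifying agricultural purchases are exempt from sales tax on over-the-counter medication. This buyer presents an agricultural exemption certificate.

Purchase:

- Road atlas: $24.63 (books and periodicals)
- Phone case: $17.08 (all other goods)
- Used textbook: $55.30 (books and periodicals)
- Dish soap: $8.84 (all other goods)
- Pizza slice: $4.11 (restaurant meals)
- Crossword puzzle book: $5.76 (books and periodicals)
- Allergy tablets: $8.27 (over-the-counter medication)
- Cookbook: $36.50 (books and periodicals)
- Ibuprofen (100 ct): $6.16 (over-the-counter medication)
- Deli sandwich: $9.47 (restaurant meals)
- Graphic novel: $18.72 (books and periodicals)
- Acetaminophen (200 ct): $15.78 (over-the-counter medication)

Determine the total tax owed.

$1.70

Road atlas $24.63: books and periodicals → 0% → $0.00
Phone case $17.08: all other goods → 3% → $0.51
Used textbook $55.30: books and periodicals → 0% → $0.00
Dish soap $8.84: all other goods → 3% → $0.27
Pizza slice $4.11: restaurant meals → 6.75% → $0.28
Crossword puzzle book $5.76: books and periodicals → 0% → $0.00
Allergy tablets $8.27: over-the-counter medication, buyer-exempt → 0% → $0.00
Cookbook $36.50: books and periodicals → 0% → $0.00
Ibuprofen (100 ct) $6.16: over-the-counter medication, buyer-exempt → 0% → $0.00
Deli sandwich $9.47: restaurant meals → 6.75% → $0.64
Graphic novel $18.72: books and periodicals → 0% → $0.00
Acetaminophen (200 ct) $15.78: over-the-counter medication, buyer-exempt → 0% → $0.00
Total tax = $0.51 + $0.27 + $0.28 + $0.64 = $1.70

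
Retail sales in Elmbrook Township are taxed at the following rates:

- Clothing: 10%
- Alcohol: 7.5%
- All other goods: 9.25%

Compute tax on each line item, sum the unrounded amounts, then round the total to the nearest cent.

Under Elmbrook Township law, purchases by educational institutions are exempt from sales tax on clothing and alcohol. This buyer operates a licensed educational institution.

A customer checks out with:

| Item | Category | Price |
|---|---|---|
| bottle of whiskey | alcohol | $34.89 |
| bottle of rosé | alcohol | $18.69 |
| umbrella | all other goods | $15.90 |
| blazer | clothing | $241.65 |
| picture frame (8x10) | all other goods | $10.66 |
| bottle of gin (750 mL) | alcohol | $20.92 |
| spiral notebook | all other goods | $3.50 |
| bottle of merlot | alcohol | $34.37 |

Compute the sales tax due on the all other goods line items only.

Umbrella $15.90: all other goods → 9.25% → $1.47075
Picture frame (8x10) $10.66: all other goods → 9.25% → $0.98605
Spiral notebook $3.50: all other goods → 9.25% → $0.32375
Tax on all other goods: unrounded sum = $2.78055 → $2.78

$2.78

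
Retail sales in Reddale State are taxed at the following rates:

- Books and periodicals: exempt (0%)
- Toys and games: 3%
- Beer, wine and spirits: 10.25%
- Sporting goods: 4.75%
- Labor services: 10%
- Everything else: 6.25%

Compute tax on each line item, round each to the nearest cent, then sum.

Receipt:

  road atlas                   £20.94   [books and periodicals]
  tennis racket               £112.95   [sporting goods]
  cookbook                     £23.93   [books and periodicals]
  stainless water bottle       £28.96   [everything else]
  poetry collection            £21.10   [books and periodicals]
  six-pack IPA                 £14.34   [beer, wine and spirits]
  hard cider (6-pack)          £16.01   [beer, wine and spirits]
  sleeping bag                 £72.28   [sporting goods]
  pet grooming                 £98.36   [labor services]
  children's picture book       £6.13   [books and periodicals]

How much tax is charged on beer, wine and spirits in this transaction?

Six-pack IPA £14.34: beer, wine and spirits → 10.25% → £1.47
Hard cider (6-pack) £16.01: beer, wine and spirits → 10.25% → £1.64
Tax on beer, wine and spirits = £1.47 + £1.64 = £3.11

£3.11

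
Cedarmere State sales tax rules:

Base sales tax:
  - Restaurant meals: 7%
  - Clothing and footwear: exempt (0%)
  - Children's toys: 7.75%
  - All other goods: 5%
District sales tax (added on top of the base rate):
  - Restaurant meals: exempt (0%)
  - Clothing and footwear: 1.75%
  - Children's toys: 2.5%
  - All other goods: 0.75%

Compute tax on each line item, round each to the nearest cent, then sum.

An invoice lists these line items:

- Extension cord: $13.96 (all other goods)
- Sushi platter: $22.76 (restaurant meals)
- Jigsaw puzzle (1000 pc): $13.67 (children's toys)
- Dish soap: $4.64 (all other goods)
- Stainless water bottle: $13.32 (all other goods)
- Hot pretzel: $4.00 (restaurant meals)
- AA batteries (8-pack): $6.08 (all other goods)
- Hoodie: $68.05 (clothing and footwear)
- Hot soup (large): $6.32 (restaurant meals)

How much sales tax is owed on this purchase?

Extension cord $13.96: all other goods → 5% + 0.75% district = 5.75% → $0.80
Sushi platter $22.76: restaurant meals → 7% + 0% district = 7% → $1.59
Jigsaw puzzle (1000 pc) $13.67: children's toys → 7.75% + 2.5% district = 10.25% → $1.40
Dish soap $4.64: all other goods → 5% + 0.75% district = 5.75% → $0.27
Stainless water bottle $13.32: all other goods → 5% + 0.75% district = 5.75% → $0.77
Hot pretzel $4.00: restaurant meals → 7% + 0% district = 7% → $0.28
AA batteries (8-pack) $6.08: all other goods → 5% + 0.75% district = 5.75% → $0.35
Hoodie $68.05: clothing and footwear → 0% + 1.75% district = 1.75% → $1.19
Hot soup (large) $6.32: restaurant meals → 7% + 0% district = 7% → $0.44
Total tax = $0.80 + $1.59 + $1.40 + $0.27 + $0.77 + $0.28 + $0.35 + $1.19 + $0.44 = $7.09

$7.09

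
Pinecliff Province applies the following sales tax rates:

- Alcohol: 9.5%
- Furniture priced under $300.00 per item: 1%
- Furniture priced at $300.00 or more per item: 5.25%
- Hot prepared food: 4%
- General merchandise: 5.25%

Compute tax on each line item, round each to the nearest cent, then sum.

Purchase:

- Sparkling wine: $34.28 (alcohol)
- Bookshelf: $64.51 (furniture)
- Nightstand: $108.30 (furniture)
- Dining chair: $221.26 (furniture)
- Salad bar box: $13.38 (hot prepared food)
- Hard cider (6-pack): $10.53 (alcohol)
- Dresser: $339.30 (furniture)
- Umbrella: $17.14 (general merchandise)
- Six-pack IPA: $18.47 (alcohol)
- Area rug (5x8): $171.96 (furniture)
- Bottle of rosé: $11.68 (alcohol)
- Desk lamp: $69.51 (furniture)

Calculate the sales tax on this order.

Sparkling wine $34.28: alcohol → 9.5% → $3.26
Bookshelf $64.51: furniture, under $300.00 → 1% → $0.65
Nightstand $108.30: furniture, under $300.00 → 1% → $1.08
Dining chair $221.26: furniture, under $300.00 → 1% → $2.21
Salad bar box $13.38: hot prepared food → 4% → $0.54
Hard cider (6-pack) $10.53: alcohol → 9.5% → $1.00
Dresser $339.30: furniture, $300.00 or more → 5.25% → $17.81
Umbrella $17.14: general merchandise → 5.25% → $0.90
Six-pack IPA $18.47: alcohol → 9.5% → $1.75
Area rug (5x8) $171.96: furniture, under $300.00 → 1% → $1.72
Bottle of rosé $11.68: alcohol → 9.5% → $1.11
Desk lamp $69.51: furniture, under $300.00 → 1% → $0.70
Total tax = $3.26 + $0.65 + $1.08 + $2.21 + $0.54 + $1.00 + $17.81 + $0.90 + $1.75 + $1.72 + $1.11 + $0.70 = $32.73

$32.73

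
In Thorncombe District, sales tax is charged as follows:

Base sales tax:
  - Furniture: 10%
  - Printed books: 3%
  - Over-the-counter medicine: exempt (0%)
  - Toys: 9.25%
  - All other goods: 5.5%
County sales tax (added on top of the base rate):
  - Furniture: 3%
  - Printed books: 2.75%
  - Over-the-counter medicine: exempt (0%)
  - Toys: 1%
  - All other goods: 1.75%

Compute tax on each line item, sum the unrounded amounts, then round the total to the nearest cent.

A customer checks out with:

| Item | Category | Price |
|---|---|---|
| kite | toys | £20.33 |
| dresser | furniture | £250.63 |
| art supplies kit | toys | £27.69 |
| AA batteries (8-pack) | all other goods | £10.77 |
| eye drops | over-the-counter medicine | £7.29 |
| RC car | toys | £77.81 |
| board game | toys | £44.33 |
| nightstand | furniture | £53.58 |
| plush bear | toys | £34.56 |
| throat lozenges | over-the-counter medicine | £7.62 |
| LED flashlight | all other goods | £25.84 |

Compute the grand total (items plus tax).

£623.64

Kite £20.33: toys → 9.25% + 1% county = 10.25% → £2.083825
Dresser £250.63: furniture → 10% + 3% county = 13% → £32.5819
Art supplies kit £27.69: toys → 9.25% + 1% county = 10.25% → £2.838225
AA batteries (8-pack) £10.77: all other goods → 5.5% + 1.75% county = 7.25% → £0.780825
Eye drops £7.29: over-the-counter medicine → 0% + 0% county = 0% → £0.00
RC car £77.81: toys → 9.25% + 1% county = 10.25% → £7.975525
Board game £44.33: toys → 9.25% + 1% county = 10.25% → £4.543825
Nightstand £53.58: furniture → 10% + 3% county = 13% → £6.9654
Plush bear £34.56: toys → 9.25% + 1% county = 10.25% → £3.5424
Throat lozenges £7.62: over-the-counter medicine → 0% + 0% county = 0% → £0.00
LED flashlight £25.84: all other goods → 5.5% + 1.75% county = 7.25% → £1.8734
Subtotal = £560.45; unrounded tax = £63.185325 → £63.19; total due = £623.64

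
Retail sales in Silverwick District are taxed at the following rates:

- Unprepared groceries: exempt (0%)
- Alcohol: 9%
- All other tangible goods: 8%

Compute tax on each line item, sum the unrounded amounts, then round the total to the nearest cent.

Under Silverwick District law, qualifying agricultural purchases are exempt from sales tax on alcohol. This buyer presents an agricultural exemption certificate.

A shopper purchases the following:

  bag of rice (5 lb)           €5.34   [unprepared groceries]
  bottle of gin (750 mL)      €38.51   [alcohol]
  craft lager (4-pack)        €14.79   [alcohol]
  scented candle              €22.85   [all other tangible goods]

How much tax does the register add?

Bag of rice (5 lb) €5.34: unprepared groceries → 0% → €0.00
Bottle of gin (750 mL) €38.51: alcohol, buyer-exempt → 0% → €0.00
Craft lager (4-pack) €14.79: alcohol, buyer-exempt → 0% → €0.00
Scented candle €22.85: all other tangible goods → 8% → €1.828
Unrounded tax sum = €1.828 → €1.83

€1.83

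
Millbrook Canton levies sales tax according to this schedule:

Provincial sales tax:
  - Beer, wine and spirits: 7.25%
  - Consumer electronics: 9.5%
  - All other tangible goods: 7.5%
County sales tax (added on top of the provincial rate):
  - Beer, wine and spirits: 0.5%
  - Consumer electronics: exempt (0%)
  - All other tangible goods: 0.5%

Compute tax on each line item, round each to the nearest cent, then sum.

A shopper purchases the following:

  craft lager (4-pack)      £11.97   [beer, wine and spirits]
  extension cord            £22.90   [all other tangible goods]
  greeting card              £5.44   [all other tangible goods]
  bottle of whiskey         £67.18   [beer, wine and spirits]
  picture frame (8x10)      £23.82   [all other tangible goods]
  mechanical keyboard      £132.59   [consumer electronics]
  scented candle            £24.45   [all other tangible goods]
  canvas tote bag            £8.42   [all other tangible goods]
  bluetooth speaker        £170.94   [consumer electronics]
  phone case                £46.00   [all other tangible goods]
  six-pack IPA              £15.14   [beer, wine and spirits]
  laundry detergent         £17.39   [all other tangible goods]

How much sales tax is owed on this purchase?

£48.03

Craft lager (4-pack) £11.97: beer, wine and spirits → 7.25% + 0.5% county = 7.75% → £0.93
Extension cord £22.90: all other tangible goods → 7.5% + 0.5% county = 8% → £1.83
Greeting card £5.44: all other tangible goods → 7.5% + 0.5% county = 8% → £0.44
Bottle of whiskey £67.18: beer, wine and spirits → 7.25% + 0.5% county = 7.75% → £5.21
Picture frame (8x10) £23.82: all other tangible goods → 7.5% + 0.5% county = 8% → £1.91
Mechanical keyboard £132.59: consumer electronics → 9.5% + 0% county = 9.5% → £12.60
Scented candle £24.45: all other tangible goods → 7.5% + 0.5% county = 8% → £1.96
Canvas tote bag £8.42: all other tangible goods → 7.5% + 0.5% county = 8% → £0.67
Bluetooth speaker £170.94: consumer electronics → 9.5% + 0% county = 9.5% → £16.24
Phone case £46.00: all other tangible goods → 7.5% + 0.5% county = 8% → £3.68
Six-pack IPA £15.14: beer, wine and spirits → 7.25% + 0.5% county = 7.75% → £1.17
Laundry detergent £17.39: all other tangible goods → 7.5% + 0.5% county = 8% → £1.39
Total tax = £0.93 + £1.83 + £0.44 + £5.21 + £1.91 + £12.60 + £1.96 + £0.67 + £16.24 + £3.68 + £1.17 + £1.39 = £48.03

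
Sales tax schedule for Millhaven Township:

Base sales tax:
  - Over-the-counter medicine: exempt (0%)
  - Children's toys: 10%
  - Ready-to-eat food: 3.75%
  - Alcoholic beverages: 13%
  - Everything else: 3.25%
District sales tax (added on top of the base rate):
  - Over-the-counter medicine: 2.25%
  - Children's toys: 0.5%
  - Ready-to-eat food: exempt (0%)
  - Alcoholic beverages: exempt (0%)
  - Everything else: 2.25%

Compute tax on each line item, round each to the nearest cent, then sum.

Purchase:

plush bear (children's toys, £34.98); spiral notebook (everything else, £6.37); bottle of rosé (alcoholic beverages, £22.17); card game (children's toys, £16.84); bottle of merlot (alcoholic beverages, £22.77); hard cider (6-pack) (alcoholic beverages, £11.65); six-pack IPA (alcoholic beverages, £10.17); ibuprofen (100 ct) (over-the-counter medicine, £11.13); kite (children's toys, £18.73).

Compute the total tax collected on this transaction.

Plush bear £34.98: children's toys → 10% + 0.5% district = 10.5% → £3.67
Spiral notebook £6.37: everything else → 3.25% + 2.25% district = 5.5% → £0.35
Bottle of rosé £22.17: alcoholic beverages → 13% + 0% district = 13% → £2.88
Card game £16.84: children's toys → 10% + 0.5% district = 10.5% → £1.77
Bottle of merlot £22.77: alcoholic beverages → 13% + 0% district = 13% → £2.96
Hard cider (6-pack) £11.65: alcoholic beverages → 13% + 0% district = 13% → £1.51
Six-pack IPA £10.17: alcoholic beverages → 13% + 0% district = 13% → £1.32
Ibuprofen (100 ct) £11.13: over-the-counter medicine → 0% + 2.25% district = 2.25% → £0.25
Kite £18.73: children's toys → 10% + 0.5% district = 10.5% → £1.97
Total tax = £3.67 + £0.35 + £2.88 + £1.77 + £2.96 + £1.51 + £1.32 + £0.25 + £1.97 = £16.68

£16.68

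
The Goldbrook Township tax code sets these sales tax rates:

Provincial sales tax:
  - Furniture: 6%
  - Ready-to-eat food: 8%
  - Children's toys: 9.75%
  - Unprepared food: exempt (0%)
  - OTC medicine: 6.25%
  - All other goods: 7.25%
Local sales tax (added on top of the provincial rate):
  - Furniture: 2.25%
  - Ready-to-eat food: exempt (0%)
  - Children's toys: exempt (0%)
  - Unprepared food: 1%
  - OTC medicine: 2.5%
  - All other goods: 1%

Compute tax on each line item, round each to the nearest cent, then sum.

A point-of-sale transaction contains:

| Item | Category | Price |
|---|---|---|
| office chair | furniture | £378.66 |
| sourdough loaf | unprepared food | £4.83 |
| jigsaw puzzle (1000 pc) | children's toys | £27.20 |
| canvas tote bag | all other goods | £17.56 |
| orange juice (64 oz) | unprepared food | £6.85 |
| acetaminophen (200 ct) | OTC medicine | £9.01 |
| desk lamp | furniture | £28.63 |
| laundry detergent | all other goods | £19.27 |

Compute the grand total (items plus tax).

Office chair £378.66: furniture → 6% + 2.25% local = 8.25% → £31.24
Sourdough loaf £4.83: unprepared food → 0% + 1% local = 1% → £0.05
Jigsaw puzzle (1000 pc) £27.20: children's toys → 9.75% + 0% local = 9.75% → £2.65
Canvas tote bag £17.56: all other goods → 7.25% + 1% local = 8.25% → £1.45
Orange juice (64 oz) £6.85: unprepared food → 0% + 1% local = 1% → £0.07
Acetaminophen (200 ct) £9.01: OTC medicine → 6.25% + 2.5% local = 8.75% → £0.79
Desk lamp £28.63: furniture → 6% + 2.25% local = 8.25% → £2.36
Laundry detergent £19.27: all other goods → 7.25% + 1% local = 8.25% → £1.59
Subtotal = £492.01; tax = £40.20; total due = £532.21

£532.21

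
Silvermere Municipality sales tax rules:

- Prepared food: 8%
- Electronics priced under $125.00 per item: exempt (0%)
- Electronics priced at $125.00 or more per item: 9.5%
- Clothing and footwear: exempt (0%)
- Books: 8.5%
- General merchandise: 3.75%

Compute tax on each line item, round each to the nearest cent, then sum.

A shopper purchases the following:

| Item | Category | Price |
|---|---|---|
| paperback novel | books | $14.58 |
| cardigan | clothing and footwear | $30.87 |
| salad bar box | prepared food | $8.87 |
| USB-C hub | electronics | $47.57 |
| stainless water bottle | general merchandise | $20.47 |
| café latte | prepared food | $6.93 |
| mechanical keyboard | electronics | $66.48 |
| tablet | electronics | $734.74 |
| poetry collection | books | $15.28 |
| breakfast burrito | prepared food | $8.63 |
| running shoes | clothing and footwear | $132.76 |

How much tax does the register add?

Paperback novel $14.58: books → 8.5% → $1.24
Cardigan $30.87: clothing and footwear → 0% → $0.00
Salad bar box $8.87: prepared food → 8% → $0.71
USB-C hub $47.57: electronics, under $125.00 → 0% → $0.00
Stainless water bottle $20.47: general merchandise → 3.75% → $0.77
Café latte $6.93: prepared food → 8% → $0.55
Mechanical keyboard $66.48: electronics, under $125.00 → 0% → $0.00
Tablet $734.74: electronics, $125.00 or more → 9.5% → $69.80
Poetry collection $15.28: books → 8.5% → $1.30
Breakfast burrito $8.63: prepared food → 8% → $0.69
Running shoes $132.76: clothing and footwear → 0% → $0.00
Total tax = $1.24 + $0.71 + $0.77 + $0.55 + $69.80 + $1.30 + $0.69 = $75.06

$75.06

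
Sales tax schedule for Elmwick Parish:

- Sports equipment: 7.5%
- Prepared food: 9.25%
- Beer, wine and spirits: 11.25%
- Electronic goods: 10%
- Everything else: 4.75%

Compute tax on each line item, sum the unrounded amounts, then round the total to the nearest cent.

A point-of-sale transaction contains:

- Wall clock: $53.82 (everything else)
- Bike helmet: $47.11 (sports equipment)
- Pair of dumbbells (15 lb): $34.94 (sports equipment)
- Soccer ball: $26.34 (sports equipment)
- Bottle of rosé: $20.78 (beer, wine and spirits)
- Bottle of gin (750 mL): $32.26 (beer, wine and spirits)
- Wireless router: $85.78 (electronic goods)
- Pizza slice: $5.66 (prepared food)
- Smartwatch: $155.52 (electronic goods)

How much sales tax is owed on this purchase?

$41.31

Wall clock $53.82: everything else → 4.75% → $2.55645
Bike helmet $47.11: sports equipment → 7.5% → $3.53325
Pair of dumbbells (15 lb) $34.94: sports equipment → 7.5% → $2.6205
Soccer ball $26.34: sports equipment → 7.5% → $1.9755
Bottle of rosé $20.78: beer, wine and spirits → 11.25% → $2.33775
Bottle of gin (750 mL) $32.26: beer, wine and spirits → 11.25% → $3.62925
Wireless router $85.78: electronic goods → 10% → $8.578
Pizza slice $5.66: prepared food → 9.25% → $0.52355
Smartwatch $155.52: electronic goods → 10% → $15.552
Unrounded tax sum = $41.30625 → $41.31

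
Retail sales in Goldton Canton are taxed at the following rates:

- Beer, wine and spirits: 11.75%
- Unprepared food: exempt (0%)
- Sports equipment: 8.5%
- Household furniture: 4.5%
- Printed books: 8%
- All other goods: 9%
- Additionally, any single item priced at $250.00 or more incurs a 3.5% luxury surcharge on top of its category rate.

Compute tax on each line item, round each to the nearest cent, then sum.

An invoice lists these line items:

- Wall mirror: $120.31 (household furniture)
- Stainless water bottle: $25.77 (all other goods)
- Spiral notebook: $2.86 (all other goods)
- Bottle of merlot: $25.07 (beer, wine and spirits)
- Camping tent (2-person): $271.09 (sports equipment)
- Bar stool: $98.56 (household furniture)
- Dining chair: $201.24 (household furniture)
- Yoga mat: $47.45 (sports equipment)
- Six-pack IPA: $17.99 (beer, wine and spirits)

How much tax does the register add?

Wall mirror $120.31: household furniture → 4.5% → $5.41
Stainless water bottle $25.77: all other goods → 9% → $2.32
Spiral notebook $2.86: all other goods → 9% → $0.26
Bottle of merlot $25.07: beer, wine and spirits → 11.75% → $2.95
Camping tent (2-person) $271.09: sports equipment → 8.5% + 3.5% surcharge = 12% → $32.53
Bar stool $98.56: household furniture → 4.5% → $4.44
Dining chair $201.24: household furniture → 4.5% → $9.06
Yoga mat $47.45: sports equipment → 8.5% → $4.03
Six-pack IPA $17.99: beer, wine and spirits → 11.75% → $2.11
Total tax = $5.41 + $2.32 + $0.26 + $2.95 + $32.53 + $4.44 + $9.06 + $4.03 + $2.11 = $63.11

$63.11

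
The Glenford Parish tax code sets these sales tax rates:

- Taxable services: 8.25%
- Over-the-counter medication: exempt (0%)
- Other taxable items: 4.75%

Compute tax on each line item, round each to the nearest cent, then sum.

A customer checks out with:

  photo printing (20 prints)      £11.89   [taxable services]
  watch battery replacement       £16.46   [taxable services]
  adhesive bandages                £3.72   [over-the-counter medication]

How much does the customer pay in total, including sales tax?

Photo printing (20 prints) £11.89: taxable services → 8.25% → £0.98
Watch battery replacement £16.46: taxable services → 8.25% → £1.36
Adhesive bandages £3.72: over-the-counter medication → 0% → £0.00
Subtotal = £32.07; tax = £2.34; total due = £34.41

£34.41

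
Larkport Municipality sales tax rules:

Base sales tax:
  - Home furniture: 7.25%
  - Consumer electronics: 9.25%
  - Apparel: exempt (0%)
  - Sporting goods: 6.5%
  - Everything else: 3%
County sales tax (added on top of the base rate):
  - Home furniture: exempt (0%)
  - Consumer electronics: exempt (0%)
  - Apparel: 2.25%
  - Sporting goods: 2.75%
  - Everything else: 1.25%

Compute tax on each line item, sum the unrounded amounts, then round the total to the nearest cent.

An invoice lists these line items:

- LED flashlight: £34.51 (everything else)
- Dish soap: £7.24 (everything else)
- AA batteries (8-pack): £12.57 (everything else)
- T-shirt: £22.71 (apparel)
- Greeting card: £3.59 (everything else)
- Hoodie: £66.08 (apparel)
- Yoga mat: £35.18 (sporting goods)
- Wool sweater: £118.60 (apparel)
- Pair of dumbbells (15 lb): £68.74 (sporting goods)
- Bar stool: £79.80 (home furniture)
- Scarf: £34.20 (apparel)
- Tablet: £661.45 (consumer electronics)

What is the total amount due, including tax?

LED flashlight £34.51: everything else → 3% + 1.25% county = 4.25% → £1.466675
Dish soap £7.24: everything else → 3% + 1.25% county = 4.25% → £0.3077
AA batteries (8-pack) £12.57: everything else → 3% + 1.25% county = 4.25% → £0.534225
T-shirt £22.71: apparel → 0% + 2.25% county = 2.25% → £0.510975
Greeting card £3.59: everything else → 3% + 1.25% county = 4.25% → £0.152575
Hoodie £66.08: apparel → 0% + 2.25% county = 2.25% → £1.4868
Yoga mat £35.18: sporting goods → 6.5% + 2.75% county = 9.25% → £3.25415
Wool sweater £118.60: apparel → 0% + 2.25% county = 2.25% → £2.6685
Pair of dumbbells (15 lb) £68.74: sporting goods → 6.5% + 2.75% county = 9.25% → £6.35845
Bar stool £79.80: home furniture → 7.25% + 0% county = 7.25% → £5.7855
Scarf £34.20: apparel → 0% + 2.25% county = 2.25% → £0.7695
Tablet £661.45: consumer electronics → 9.25% + 0% county = 9.25% → £61.184125
Subtotal = £1144.67; unrounded tax = £84.479175 → £84.48; total due = £1229.15

£1229.15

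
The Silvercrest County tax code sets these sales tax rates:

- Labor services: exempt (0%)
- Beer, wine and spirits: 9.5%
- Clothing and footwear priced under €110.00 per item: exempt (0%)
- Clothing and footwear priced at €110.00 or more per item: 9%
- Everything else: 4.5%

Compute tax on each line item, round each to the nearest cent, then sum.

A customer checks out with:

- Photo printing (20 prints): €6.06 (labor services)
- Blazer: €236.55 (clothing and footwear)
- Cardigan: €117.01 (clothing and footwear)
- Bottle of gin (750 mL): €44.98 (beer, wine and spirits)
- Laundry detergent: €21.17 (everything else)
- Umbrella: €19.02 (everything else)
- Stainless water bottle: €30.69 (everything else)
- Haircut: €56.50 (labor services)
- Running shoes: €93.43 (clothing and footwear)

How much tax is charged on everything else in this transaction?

Laundry detergent €21.17: everything else → 4.5% → €0.95
Umbrella €19.02: everything else → 4.5% → €0.86
Stainless water bottle €30.69: everything else → 4.5% → €1.38
Tax on everything else = €0.95 + €0.86 + €1.38 = €3.19

€3.19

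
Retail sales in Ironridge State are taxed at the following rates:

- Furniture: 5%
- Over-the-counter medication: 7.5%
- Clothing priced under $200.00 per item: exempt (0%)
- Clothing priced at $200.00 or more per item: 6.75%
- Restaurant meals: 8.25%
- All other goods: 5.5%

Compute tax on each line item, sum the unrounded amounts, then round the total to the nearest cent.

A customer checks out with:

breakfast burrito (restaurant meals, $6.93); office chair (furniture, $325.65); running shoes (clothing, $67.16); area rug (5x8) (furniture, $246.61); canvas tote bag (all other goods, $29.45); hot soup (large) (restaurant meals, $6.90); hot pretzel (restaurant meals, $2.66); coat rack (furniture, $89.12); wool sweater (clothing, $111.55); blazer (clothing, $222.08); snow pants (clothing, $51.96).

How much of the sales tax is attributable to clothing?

$14.99

Running shoes $67.16: clothing, under $200.00 → 0% → $0.00
Wool sweater $111.55: clothing, under $200.00 → 0% → $0.00
Blazer $222.08: clothing, $200.00 or more → 6.75% → $14.9904
Snow pants $51.96: clothing, under $200.00 → 0% → $0.00
Tax on clothing: unrounded sum = $14.9904 → $14.99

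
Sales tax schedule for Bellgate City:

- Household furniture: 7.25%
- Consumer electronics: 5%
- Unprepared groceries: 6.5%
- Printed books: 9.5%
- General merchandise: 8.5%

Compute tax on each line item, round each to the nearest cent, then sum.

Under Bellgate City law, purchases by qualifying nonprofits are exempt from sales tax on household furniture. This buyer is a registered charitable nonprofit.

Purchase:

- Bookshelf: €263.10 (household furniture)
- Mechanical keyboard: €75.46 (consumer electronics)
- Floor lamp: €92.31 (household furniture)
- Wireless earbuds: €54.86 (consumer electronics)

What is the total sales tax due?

Bookshelf €263.10: household furniture, buyer-exempt → 0% → €0.00
Mechanical keyboard €75.46: consumer electronics → 5% → €3.77
Floor lamp €92.31: household furniture, buyer-exempt → 0% → €0.00
Wireless earbuds €54.86: consumer electronics → 5% → €2.74
Total tax = €3.77 + €2.74 = €6.51

€6.51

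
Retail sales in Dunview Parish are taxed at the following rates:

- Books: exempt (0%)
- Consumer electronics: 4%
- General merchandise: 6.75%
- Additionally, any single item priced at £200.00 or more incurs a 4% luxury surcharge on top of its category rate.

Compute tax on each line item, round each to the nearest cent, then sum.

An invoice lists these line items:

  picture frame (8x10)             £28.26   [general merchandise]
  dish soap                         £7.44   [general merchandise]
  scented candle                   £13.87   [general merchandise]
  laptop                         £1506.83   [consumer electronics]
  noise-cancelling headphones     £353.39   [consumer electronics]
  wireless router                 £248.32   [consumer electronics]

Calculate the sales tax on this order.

£172.04

Picture frame (8x10) £28.26: general merchandise → 6.75% → £1.91
Dish soap £7.44: general merchandise → 6.75% → £0.50
Scented candle £13.87: general merchandise → 6.75% → £0.94
Laptop £1506.83: consumer electronics → 4% + 4% surcharge = 8% → £120.55
Noise-cancelling headphones £353.39: consumer electronics → 4% + 4% surcharge = 8% → £28.27
Wireless router £248.32: consumer electronics → 4% + 4% surcharge = 8% → £19.87
Total tax = £1.91 + £0.50 + £0.94 + £120.55 + £28.27 + £19.87 = £172.04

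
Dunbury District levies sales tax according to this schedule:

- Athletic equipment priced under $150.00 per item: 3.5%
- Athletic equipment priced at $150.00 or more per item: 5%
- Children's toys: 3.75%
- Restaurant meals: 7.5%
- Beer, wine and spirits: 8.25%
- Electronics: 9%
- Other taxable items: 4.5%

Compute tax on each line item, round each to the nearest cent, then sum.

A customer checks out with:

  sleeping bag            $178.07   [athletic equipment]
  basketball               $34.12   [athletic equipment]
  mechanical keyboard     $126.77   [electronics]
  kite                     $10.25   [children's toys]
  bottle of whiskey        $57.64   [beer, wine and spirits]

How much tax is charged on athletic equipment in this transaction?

$10.09

Sleeping bag $178.07: athletic equipment, $150.00 or more → 5% → $8.90
Basketball $34.12: athletic equipment, under $150.00 → 3.5% → $1.19
Tax on athletic equipment = $8.90 + $1.19 = $10.09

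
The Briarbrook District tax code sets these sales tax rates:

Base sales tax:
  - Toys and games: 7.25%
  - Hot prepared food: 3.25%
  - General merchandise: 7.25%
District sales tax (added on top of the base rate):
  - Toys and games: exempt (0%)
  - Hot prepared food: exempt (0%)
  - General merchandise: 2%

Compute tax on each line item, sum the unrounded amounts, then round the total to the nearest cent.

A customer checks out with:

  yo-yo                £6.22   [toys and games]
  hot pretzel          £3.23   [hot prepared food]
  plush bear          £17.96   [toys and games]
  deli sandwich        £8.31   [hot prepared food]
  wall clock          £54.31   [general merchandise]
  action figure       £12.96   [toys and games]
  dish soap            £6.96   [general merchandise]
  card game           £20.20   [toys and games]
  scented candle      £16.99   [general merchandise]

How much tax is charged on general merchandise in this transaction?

Wall clock £54.31: general merchandise → 7.25% + 2% district = 9.25% → £5.023675
Dish soap £6.96: general merchandise → 7.25% + 2% district = 9.25% → £0.6438
Scented candle £16.99: general merchandise → 7.25% + 2% district = 9.25% → £1.571575
Tax on general merchandise: unrounded sum = £7.23905 → £7.24

£7.24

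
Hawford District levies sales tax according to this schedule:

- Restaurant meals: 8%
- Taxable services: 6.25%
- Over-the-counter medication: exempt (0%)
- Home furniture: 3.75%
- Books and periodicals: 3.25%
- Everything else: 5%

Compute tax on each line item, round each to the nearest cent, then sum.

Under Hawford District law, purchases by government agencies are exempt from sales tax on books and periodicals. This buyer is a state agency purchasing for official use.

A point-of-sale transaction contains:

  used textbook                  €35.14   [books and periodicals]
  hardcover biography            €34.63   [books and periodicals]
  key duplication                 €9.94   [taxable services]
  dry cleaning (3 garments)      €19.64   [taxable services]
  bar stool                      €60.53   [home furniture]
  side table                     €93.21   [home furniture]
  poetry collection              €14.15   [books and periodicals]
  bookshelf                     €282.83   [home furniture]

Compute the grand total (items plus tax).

€568.30

Used textbook €35.14: books and periodicals, buyer-exempt → 0% → €0.00
Hardcover biography €34.63: books and periodicals, buyer-exempt → 0% → €0.00
Key duplication €9.94: taxable services → 6.25% → €0.62
Dry cleaning (3 garments) €19.64: taxable services → 6.25% → €1.23
Bar stool €60.53: home furniture → 3.75% → €2.27
Side table €93.21: home furniture → 3.75% → €3.50
Poetry collection €14.15: books and periodicals, buyer-exempt → 0% → €0.00
Bookshelf €282.83: home furniture → 3.75% → €10.61
Subtotal = €550.07; tax = €18.23; total due = €568.30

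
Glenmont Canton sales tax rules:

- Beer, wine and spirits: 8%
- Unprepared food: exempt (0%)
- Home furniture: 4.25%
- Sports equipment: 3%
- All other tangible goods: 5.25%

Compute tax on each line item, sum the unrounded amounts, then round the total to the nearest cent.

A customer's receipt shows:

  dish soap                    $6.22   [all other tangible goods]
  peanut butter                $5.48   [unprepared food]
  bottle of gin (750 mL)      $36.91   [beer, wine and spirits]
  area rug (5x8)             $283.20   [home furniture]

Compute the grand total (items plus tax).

$347.13

Dish soap $6.22: all other tangible goods → 5.25% → $0.32655
Peanut butter $5.48: unprepared food → 0% → $0.00
Bottle of gin (750 mL) $36.91: beer, wine and spirits → 8% → $2.9528
Area rug (5x8) $283.20: home furniture → 4.25% → $12.036
Subtotal = $331.81; unrounded tax = $15.31535 → $15.32; total due = $347.13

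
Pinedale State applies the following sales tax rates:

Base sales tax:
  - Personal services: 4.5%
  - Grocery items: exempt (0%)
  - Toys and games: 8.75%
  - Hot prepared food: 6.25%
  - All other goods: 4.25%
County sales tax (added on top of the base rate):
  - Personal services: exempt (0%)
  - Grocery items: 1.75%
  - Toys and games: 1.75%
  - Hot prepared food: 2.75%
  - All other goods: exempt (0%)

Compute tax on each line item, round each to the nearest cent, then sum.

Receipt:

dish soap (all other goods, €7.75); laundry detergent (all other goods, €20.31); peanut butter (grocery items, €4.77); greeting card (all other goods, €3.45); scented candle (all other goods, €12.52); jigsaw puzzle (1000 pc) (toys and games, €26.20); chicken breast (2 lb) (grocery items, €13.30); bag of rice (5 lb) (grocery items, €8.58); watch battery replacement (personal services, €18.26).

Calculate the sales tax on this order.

€5.90

Dish soap €7.75: all other goods → 4.25% + 0% county = 4.25% → €0.33
Laundry detergent €20.31: all other goods → 4.25% + 0% county = 4.25% → €0.86
Peanut butter €4.77: grocery items → 0% + 1.75% county = 1.75% → €0.08
Greeting card €3.45: all other goods → 4.25% + 0% county = 4.25% → €0.15
Scented candle €12.52: all other goods → 4.25% + 0% county = 4.25% → €0.53
Jigsaw puzzle (1000 pc) €26.20: toys and games → 8.75% + 1.75% county = 10.5% → €2.75
Chicken breast (2 lb) €13.30: grocery items → 0% + 1.75% county = 1.75% → €0.23
Bag of rice (5 lb) €8.58: grocery items → 0% + 1.75% county = 1.75% → €0.15
Watch battery replacement €18.26: personal services → 4.5% + 0% county = 4.5% → €0.82
Total tax = €0.33 + €0.86 + €0.08 + €0.15 + €0.53 + €2.75 + €0.23 + €0.15 + €0.82 = €5.90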